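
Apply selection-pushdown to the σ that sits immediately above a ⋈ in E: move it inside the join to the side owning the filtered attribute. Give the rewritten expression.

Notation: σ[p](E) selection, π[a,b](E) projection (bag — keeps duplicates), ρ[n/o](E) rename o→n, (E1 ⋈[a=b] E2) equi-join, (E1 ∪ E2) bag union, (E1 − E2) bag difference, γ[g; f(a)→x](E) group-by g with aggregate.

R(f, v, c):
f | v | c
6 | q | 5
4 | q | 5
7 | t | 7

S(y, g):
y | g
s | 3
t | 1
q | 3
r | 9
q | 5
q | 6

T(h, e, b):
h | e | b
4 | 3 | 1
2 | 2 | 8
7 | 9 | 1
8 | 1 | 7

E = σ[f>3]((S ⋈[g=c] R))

σ filters on f, owned by the right side.
E' = (S ⋈[g=c] σ[f>3](R))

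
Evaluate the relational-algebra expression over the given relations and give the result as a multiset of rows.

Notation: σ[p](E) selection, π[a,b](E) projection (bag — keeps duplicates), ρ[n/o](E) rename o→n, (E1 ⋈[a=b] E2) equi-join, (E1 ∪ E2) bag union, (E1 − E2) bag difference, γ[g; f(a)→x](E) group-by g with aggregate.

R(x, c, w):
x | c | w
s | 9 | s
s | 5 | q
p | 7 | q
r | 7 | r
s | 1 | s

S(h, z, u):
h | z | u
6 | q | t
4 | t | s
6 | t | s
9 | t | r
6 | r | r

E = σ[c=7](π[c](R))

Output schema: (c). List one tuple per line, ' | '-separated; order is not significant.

Row counts bottom-up:
  R → 5
  π[c](R) → 5
  σ[c=7](π[c](R)) → 2

== RESULT ==
c
7
7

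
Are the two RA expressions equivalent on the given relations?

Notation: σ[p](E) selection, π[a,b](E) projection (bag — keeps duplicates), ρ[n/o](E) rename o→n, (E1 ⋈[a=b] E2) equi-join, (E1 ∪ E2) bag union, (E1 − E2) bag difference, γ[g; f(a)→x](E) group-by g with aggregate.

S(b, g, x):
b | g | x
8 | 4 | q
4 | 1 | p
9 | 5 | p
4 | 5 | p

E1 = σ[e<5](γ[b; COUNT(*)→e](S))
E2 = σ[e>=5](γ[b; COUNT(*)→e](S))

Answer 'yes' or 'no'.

E1 row counts bottom-up:
  S → 4
  γ[b; COUNT(*)→e](S) → 3
  σ[e<5](γ[b; COUNT(*)→e](S)) → 3
E2 row counts bottom-up:
  S → 4
  γ[b; COUNT(*)→e](S) → 3
  σ[e>=5](γ[b; COUNT(*)→e](S)) → 0

E1 result:
b | e
4 | 2
8 | 1
9 | 1
E2 result:
b | e
(0 rows)
Witness: (9, 1) appears 1× in E1 but 0× in E2.

no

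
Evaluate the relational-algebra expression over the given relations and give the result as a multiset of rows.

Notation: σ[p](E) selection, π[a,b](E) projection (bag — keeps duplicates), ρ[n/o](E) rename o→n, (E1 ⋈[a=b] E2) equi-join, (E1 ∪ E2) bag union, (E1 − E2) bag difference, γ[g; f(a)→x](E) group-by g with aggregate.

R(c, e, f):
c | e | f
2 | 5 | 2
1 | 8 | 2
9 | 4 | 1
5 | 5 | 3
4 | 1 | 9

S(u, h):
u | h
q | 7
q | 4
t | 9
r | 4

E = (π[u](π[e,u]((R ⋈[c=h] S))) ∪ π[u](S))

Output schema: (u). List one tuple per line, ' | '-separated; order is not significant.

Per-node cardinality:
  R → 5
  S → 4
  (R ⋈[c=h] S) → 3
  π[e,u]((R ⋈[c=h] S)) → 3
  π[u](π[e,u]((R ⋈[c=h] S))) → 3
  S → 4
  π[u](S) → 4
  (π[u](π[e,u]((R ⋈[c=h] S))) ∪ π[u](S)) → 7

== RESULT ==
u
q
q
q
r
r
t
t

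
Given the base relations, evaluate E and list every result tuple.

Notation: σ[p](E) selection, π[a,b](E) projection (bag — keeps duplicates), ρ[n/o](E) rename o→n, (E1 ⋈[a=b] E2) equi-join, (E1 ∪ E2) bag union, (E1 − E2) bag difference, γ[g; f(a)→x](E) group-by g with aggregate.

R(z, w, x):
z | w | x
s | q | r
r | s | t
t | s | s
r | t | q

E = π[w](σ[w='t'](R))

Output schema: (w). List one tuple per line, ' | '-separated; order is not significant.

Stepwise |·|:
  R → 4
  σ[w='t'](R) → 1
  π[w](σ[w='t'](R)) → 1

== RESULT ==
w
t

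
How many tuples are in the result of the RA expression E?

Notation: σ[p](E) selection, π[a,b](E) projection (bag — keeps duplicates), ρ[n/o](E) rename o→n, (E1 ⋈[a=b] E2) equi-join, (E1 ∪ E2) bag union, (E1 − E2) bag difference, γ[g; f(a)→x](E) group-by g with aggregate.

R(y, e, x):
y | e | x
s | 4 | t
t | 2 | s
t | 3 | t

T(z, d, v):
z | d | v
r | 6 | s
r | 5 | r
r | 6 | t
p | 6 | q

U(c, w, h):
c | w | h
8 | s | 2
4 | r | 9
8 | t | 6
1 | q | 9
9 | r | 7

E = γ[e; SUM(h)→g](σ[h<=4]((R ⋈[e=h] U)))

Per-node cardinality:
  R → 3
  U → 5
  (R ⋈[e=h] U) → 1
  σ[h<=4]((R ⋈[e=h] U)) → 1
  γ[e; SUM(h)→g](σ[h<=4]((R ⋈[e=h] U))) → 1

|E| = 1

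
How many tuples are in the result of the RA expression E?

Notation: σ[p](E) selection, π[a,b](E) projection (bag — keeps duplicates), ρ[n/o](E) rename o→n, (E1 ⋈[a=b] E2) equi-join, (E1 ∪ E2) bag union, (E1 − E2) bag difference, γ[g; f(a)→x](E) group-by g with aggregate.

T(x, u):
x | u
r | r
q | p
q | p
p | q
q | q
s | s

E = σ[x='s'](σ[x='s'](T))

Per-node cardinality:
  T → 6
  σ[x='s'](T) → 1
  σ[x='s'](σ[x='s'](T)) → 1

|E| = 1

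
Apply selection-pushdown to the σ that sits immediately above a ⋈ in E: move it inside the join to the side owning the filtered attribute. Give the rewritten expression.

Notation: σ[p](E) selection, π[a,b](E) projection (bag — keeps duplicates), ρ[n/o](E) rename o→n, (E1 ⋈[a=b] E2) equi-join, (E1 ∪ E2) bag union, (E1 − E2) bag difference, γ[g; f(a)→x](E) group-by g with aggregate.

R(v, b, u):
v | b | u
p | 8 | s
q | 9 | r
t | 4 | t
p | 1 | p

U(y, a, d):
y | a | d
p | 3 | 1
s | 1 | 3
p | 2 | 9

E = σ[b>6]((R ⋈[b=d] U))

σ filters on b, owned by the left side.
E' = (σ[b>6](R) ⋈[b=d] U)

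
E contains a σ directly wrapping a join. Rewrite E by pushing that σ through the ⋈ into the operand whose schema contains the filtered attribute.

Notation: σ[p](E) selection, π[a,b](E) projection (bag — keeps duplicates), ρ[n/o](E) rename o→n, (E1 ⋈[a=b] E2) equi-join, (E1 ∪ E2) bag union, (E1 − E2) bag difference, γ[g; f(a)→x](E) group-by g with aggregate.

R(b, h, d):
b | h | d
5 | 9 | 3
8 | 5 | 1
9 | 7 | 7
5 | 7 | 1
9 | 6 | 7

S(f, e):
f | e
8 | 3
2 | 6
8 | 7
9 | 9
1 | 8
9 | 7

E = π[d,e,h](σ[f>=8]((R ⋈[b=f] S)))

σ filters on f, owned by the right side.
E' = π[d,e,h]((R ⋈[b=f] σ[f>=8](S)))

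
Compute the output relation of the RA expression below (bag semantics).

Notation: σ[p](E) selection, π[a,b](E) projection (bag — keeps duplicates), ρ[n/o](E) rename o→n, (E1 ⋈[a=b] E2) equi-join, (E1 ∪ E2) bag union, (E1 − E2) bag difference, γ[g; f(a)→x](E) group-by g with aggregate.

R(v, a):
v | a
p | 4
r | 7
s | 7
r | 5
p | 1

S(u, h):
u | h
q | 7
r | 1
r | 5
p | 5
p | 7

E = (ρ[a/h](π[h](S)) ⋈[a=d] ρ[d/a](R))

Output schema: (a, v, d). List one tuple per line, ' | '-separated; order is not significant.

Row counts bottom-up:
  S → 5
  π[h](S) → 5
  ρ[a/h](π[h](S)) → 5
  R → 5
  ρ[d/a](R) → 5
  (ρ[a/h](π[h](S)) ⋈[a=d] ρ[d/a](R)) → 7

== RESULT ==
a | v | d
1 | p | 1
5 | r | 5
5 | r | 5
7 | r | 7
7 | r | 7
7 | s | 7
7 | s | 7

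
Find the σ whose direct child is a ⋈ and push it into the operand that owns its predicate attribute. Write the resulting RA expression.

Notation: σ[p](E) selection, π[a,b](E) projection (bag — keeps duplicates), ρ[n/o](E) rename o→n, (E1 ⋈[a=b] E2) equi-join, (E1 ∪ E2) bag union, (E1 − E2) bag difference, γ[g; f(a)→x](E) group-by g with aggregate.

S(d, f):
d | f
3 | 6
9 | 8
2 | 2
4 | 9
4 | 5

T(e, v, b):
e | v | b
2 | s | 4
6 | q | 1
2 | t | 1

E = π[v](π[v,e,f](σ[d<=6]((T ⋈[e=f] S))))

σ filters on d, owned by the right side.
E' = π[v](π[v,e,f]((T ⋈[e=f] σ[d<=6](S))))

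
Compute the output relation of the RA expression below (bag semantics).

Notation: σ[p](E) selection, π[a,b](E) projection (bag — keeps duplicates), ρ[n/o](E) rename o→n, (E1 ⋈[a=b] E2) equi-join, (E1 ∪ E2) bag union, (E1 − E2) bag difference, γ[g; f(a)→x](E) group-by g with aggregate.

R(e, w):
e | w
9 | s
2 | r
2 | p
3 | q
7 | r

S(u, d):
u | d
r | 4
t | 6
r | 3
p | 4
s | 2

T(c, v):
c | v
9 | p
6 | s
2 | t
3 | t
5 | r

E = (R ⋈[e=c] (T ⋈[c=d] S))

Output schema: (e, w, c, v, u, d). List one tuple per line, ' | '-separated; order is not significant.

Stepwise |·|:
  R → 5
  T → 5
  S → 5
  (T ⋈[c=d] S) → 3
  (R ⋈[e=c] (T ⋈[c=d] S)) → 3

== RESULT ==
e | w | c | v | u | d
2 | p | 2 | t | s | 2
2 | r | 2 | t | s | 2
3 | q | 3 | t | r | 3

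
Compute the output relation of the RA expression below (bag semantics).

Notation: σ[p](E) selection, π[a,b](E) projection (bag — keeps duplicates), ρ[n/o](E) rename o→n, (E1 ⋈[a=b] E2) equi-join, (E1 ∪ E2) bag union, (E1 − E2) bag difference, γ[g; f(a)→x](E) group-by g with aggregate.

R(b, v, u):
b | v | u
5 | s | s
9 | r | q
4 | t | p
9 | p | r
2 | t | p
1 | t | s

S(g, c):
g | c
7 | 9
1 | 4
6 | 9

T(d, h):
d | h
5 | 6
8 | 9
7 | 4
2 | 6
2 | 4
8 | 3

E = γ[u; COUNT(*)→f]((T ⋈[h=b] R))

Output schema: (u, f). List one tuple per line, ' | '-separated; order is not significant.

Stepwise |·|:
  T → 6
  R → 6
  (T ⋈[h=b] R) → 4
  γ[u; COUNT(*)→f]((T ⋈[h=b] R)) → 3

== RESULT ==
u | f
p | 2
q | 1
r | 1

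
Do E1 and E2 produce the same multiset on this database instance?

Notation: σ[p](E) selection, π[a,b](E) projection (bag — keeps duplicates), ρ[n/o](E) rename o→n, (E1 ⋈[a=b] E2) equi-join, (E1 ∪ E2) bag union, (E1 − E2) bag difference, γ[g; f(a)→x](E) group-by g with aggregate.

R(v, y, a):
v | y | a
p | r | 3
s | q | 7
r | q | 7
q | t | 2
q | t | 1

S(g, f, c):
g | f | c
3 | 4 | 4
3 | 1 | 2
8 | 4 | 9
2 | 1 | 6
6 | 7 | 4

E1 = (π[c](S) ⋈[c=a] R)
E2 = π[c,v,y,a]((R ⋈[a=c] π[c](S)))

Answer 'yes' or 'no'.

E1 stepwise |·|:
  S → 5
  π[c](S) → 5
  R → 5
  (π[c](S) ⋈[c=a] R) → 1
E2 stepwise |·|:
  R → 5
  S → 5
  π[c](S) → 5
  (R ⋈[a=c] π[c](S)) → 1
  π[c,v,y,a]((R ⋈[a=c] π[c](S))) → 1

E1 and E2 produce the same multiset:
c | v | y | a
2 | q | t | 2

yes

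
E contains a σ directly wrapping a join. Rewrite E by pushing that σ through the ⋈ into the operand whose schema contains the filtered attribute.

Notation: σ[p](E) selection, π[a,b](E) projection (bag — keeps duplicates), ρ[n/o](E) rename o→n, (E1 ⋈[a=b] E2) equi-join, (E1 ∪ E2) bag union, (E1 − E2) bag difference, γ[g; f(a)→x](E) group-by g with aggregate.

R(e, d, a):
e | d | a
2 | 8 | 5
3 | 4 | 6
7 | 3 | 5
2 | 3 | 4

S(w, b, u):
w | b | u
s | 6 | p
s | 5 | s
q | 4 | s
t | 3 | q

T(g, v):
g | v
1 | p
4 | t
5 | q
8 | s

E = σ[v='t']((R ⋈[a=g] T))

σ filters on v, owned by the right side.
E' = (R ⋈[a=g] σ[v='t'](T))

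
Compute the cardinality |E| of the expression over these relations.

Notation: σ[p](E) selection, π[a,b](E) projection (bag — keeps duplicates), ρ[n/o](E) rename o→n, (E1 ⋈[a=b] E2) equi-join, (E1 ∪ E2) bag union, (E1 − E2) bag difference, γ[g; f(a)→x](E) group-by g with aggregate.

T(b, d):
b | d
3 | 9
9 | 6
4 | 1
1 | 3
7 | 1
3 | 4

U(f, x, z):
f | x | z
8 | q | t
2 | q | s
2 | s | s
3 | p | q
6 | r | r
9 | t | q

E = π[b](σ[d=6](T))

Row counts bottom-up:
  T → 6
  σ[d=6](T) → 1
  π[b](σ[d=6](T)) → 1

|E| = 1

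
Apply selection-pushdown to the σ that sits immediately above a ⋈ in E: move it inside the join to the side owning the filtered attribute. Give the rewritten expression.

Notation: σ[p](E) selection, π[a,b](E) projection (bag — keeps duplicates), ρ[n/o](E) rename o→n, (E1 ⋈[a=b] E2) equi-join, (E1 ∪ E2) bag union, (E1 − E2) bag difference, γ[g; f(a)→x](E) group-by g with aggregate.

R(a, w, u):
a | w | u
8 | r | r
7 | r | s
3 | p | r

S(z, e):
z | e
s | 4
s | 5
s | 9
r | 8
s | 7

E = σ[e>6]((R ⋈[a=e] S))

σ filters on e, owned by the right side.
E' = (R ⋈[a=e] σ[e>6](S))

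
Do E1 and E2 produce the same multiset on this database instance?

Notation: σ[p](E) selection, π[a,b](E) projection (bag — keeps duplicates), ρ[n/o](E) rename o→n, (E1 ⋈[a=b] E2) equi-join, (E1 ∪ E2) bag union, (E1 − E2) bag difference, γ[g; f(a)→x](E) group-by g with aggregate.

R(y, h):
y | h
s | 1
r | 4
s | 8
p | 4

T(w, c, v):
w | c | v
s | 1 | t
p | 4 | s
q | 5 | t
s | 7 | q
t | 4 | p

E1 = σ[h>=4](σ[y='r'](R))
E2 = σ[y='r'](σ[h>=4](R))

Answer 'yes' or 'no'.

E1 subexpression sizes:
  R → 4
  σ[y='r'](R) → 1
  σ[h>=4](σ[y='r'](R)) → 1
E2 subexpression sizes:
  R → 4
  σ[h>=4](R) → 3
  σ[y='r'](σ[h>=4](R)) → 1

E1 and E2 produce the same multiset:
y | h
r | 4

yes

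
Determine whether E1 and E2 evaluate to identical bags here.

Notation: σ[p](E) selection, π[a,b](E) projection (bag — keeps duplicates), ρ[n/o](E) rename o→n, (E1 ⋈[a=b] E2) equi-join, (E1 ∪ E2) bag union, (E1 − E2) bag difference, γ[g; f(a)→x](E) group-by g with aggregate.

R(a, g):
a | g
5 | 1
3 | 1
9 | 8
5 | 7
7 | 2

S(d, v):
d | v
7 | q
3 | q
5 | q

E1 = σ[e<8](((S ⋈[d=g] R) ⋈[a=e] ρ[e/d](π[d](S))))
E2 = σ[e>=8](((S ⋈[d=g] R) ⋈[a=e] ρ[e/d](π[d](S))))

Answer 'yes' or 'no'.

E1 stepwise |·|:
  S → 3
  R → 5
  (S ⋈[d=g] R) → 1
  S → 3
  π[d](S) → 3
  ρ[e/d](π[d](S)) → 3
  ((S ⋈[d=g] R) ⋈[a=e] ρ[e/d](π[d](S))) → 1
  σ[e<8](((S ⋈[d=g] R) ⋈[a=e] ρ[e/d](π[d](S)))) → 1
E2 stepwise |·|:
  S → 3
  R → 5
  (S ⋈[d=g] R) → 1
  S → 3
  π[d](S) → 3
  ρ[e/d](π[d](S)) → 3
  ((S ⋈[d=g] R) ⋈[a=e] ρ[e/d](π[d](S))) → 1
  σ[e>=8](((S ⋈[d=g] R) ⋈[a=e] ρ[e/d](π[d](S)))) → 0

E1 result:
d | v | a | g | e
7 | q | 5 | 7 | 5
E2 result:
d | v | a | g | e
(0 rows)
Witness: (7, 'q', 5, 7, 5) appears 1× in E1 but 0× in E2.

no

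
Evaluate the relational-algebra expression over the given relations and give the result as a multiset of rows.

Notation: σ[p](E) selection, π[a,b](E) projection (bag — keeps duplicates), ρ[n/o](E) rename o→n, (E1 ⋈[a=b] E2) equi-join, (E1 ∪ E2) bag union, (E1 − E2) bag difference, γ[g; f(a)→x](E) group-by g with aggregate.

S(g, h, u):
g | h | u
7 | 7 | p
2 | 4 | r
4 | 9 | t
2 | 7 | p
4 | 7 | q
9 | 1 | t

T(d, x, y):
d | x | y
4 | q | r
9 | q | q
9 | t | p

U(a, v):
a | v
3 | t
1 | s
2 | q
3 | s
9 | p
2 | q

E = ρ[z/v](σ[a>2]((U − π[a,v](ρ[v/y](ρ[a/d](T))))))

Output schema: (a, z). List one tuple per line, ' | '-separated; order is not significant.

Stepwise |·|:
  U → 6
  T → 3
  ρ[a/d](T) → 3
  ρ[v/y](ρ[a/d](T)) → 3
  π[a,v](ρ[v/y](ρ[a/d](T))) → 3
  (U − π[a,v](ρ[v/y](ρ[a/d](T)))) → 5
  σ[a>2]((U − π[a,v](ρ[v/y](ρ[a/d](T))))) → 2
  ρ[z/v](σ[a>2]((U − π[a,v](ρ[v/y](ρ[a/d](T)))))) → 2

== RESULT ==
a | z
3 | s
3 | t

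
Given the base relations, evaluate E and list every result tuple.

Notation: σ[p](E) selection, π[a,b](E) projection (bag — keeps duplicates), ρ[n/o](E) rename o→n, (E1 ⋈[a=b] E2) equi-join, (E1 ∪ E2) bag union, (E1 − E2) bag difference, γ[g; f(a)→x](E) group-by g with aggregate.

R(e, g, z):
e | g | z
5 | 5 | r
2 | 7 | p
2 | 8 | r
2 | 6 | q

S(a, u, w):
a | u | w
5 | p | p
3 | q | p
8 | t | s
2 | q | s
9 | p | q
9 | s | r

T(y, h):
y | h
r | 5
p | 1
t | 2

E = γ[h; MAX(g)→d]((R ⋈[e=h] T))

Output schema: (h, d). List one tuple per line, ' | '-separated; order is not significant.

Stepwise |·|:
  R → 4
  T → 3
  (R ⋈[e=h] T) → 4
  γ[h; MAX(g)→d]((R ⋈[e=h] T)) → 2

== RESULT ==
h | d
2 | 8
5 | 5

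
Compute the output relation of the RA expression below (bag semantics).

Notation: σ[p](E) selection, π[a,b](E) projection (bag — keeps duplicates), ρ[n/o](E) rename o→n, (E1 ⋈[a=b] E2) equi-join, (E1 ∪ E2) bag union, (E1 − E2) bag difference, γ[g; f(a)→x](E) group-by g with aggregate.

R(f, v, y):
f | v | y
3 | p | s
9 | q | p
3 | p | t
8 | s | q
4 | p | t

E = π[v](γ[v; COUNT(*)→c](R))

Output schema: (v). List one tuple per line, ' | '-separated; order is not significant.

Per-node cardinality:
  R → 5
  γ[v; COUNT(*)→c](R) → 3
  π[v](γ[v; COUNT(*)→c](R)) → 3

== RESULT ==
v
p
q
s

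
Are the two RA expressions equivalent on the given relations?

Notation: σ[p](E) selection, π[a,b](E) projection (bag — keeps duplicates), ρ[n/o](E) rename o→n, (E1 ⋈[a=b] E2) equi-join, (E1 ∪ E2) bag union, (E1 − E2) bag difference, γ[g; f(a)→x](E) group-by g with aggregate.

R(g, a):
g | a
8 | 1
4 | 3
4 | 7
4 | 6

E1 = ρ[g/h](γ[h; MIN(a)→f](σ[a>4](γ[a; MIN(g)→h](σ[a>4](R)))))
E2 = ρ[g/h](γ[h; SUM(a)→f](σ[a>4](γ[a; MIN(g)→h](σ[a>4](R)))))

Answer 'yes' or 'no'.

E1 subexpression sizes:
  R → 4
  σ[a>4](R) → 2
  γ[a; MIN(g)→h](σ[a>4](R)) → 2
  σ[a>4](γ[a; MIN(g)→h](σ[a>4](R))) → 2
  γ[h; MIN(a)→f](σ[a>4](γ[a; MIN(g)→h](σ[a>4](R)))) → 1
  ρ[g/h](γ[h; MIN(a)→f](σ[a>4](γ[a; MIN(g)→h](σ[a>4](R))))) → 1
E2 subexpression sizes:
  R → 4
  σ[a>4](R) → 2
  γ[a; MIN(g)→h](σ[a>4](R)) → 2
  σ[a>4](γ[a; MIN(g)→h](σ[a>4](R))) → 2
  γ[h; SUM(a)→f](σ[a>4](γ[a; MIN(g)→h](σ[a>4](R)))) → 1
  ρ[g/h](γ[h; SUM(a)→f](σ[a>4](γ[a; MIN(g)→h](σ[a>4](R))))) → 1

E1 result:
g | f
4 | 6
E2 result:
g | f
4 | 13
Witness: (4, 6) appears 1× in E1 but 0× in E2.

no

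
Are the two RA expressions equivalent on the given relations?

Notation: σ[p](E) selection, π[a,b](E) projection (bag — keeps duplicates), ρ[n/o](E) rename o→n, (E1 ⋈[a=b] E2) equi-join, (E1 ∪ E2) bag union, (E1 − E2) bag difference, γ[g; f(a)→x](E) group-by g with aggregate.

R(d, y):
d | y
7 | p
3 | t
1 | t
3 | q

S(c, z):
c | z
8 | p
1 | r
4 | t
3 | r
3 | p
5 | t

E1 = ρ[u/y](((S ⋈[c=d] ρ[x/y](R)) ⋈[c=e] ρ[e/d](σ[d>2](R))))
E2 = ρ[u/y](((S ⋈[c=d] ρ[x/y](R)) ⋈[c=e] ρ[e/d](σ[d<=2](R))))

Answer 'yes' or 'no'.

E1 subexpression sizes:
  S → 6
  R → 4
  ρ[x/y](R) → 4
  (S ⋈[c=d] ρ[x/y](R)) → 5
  R → 4
  σ[d>2](R) → 3
  ρ[e/d](σ[d>2](R)) → 3
  ((S ⋈[c=d] ρ[x/y](R)) ⋈[c=e] ρ[e/d](σ[d>2](R))) → 8
  ρ[u/y](((S ⋈[c=d] ρ[x/y](R)) ⋈[c=e] ρ[e/d](σ[d>2](R)))) → 8
E2 subexpression sizes:
  S → 6
  R → 4
  ρ[x/y](R) → 4
  (S ⋈[c=d] ρ[x/y](R)) → 5
  R → 4
  σ[d<=2](R) → 1
  ρ[e/d](σ[d<=2](R)) → 1
  ((S ⋈[c=d] ρ[x/y](R)) ⋈[c=e] ρ[e/d](σ[d<=2](R))) → 1
  ρ[u/y](((S ⋈[c=d] ρ[x/y](R)) ⋈[c=e] ρ[e/d](σ[d<=2](R)))) → 1

E1 result:
c | z | d | x | e | u
3 | p | 3 | q | 3 | q
3 | p | 3 | q | 3 | t
3 | p | 3 | t | 3 | q
3 | p | 3 | t | 3 | t
3 | r | 3 | q | 3 | q
3 | r | 3 | q | 3 | t
3 | r | 3 | t | 3 | q
3 | r | 3 | t | 3 | t
E2 result:
c | z | d | x | e | u
1 | r | 1 | t | 1 | t
Witness: (3, 'r', 3, 't', 3, 'q') appears 1× in E1 but 0× in E2.

no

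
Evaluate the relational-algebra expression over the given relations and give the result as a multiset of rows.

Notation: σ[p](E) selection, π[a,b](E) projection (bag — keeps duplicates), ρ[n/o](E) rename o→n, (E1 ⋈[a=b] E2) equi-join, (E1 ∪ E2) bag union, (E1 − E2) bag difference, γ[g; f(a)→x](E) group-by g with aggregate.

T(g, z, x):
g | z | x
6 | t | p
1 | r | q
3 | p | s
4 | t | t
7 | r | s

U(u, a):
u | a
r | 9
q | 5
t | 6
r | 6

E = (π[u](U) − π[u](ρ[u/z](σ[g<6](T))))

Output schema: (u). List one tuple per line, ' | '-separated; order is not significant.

Stepwise |·|:
  U → 4
  π[u](U) → 4
  T → 5
  σ[g<6](T) → 3
  ρ[u/z](σ[g<6](T)) → 3
  π[u](ρ[u/z](σ[g<6](T))) → 3
  (π[u](U) − π[u](ρ[u/z](σ[g<6](T)))) → 2

== RESULT ==
u
q
r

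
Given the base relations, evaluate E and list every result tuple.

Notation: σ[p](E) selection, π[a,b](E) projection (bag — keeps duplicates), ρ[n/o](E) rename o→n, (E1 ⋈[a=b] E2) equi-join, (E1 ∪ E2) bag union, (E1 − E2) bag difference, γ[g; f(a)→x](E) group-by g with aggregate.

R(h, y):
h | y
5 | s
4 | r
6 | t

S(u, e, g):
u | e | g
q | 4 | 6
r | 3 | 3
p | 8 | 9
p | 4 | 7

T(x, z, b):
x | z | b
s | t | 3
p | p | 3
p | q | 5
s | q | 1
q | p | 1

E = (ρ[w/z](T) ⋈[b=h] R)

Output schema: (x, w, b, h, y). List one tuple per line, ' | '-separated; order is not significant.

Row counts bottom-up:
  T → 5
  ρ[w/z](T) → 5
  R → 3
  (ρ[w/z](T) ⋈[b=h] R) → 1

== RESULT ==
x | w | b | h | y
p | q | 5 | 5 | s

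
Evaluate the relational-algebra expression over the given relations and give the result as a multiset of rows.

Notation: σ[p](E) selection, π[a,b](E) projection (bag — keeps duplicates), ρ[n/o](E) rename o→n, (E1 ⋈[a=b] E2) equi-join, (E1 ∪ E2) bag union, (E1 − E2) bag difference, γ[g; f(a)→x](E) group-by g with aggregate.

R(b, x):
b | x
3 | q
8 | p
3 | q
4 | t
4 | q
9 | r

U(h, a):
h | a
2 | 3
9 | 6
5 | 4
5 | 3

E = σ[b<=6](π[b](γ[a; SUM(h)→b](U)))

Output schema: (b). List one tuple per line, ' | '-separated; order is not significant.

Per-node cardinality:
  U → 4
  γ[a; SUM(h)→b](U) → 3
  π[b](γ[a; SUM(h)→b](U)) → 3
  σ[b<=6](π[b](γ[a; SUM(h)→b](U))) → 1

== RESULT ==
b
5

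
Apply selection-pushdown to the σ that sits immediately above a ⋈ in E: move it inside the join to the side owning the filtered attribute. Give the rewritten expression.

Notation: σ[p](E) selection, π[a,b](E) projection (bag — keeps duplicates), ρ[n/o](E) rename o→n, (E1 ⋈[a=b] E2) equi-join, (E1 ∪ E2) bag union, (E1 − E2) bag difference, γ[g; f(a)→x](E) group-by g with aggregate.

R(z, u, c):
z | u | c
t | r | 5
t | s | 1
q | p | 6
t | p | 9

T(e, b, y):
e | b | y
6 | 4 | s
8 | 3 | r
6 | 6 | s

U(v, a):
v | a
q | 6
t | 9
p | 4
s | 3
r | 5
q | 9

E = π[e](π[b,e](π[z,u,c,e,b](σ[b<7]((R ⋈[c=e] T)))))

σ filters on b, owned by the right side.
E' = π[e](π[b,e](π[z,u,c,e,b]((R ⋈[c=e] σ[b<7](T)))))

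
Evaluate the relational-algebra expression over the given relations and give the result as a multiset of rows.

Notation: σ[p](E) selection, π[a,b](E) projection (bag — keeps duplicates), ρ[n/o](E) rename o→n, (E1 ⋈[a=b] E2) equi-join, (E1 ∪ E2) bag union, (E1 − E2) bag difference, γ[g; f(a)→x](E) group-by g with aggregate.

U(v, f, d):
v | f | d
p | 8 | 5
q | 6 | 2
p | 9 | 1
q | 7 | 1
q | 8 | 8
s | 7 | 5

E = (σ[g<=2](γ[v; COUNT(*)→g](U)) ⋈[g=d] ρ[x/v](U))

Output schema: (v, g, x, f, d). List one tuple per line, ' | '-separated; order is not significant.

Subexpression sizes:
  U → 6
  γ[v; COUNT(*)→g](U) → 3
  σ[g<=2](γ[v; COUNT(*)→g](U)) → 2
  U → 6
  ρ[x/v](U) → 6
  (σ[g<=2](γ[v; COUNT(*)→g](U)) ⋈[g=d] ρ[x/v](U)) → 3

== RESULT ==
v | g | x | f | d
p | 2 | q | 6 | 2
s | 1 | p | 9 | 1
s | 1 | q | 7 | 1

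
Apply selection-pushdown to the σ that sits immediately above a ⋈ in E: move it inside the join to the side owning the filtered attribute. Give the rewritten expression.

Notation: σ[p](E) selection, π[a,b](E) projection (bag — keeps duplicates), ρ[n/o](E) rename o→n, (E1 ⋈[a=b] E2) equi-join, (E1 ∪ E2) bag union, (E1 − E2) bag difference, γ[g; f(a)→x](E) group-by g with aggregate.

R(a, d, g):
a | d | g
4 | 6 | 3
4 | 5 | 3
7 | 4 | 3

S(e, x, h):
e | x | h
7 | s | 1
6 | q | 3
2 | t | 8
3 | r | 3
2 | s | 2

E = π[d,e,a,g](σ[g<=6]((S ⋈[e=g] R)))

σ filters on g, owned by the right side.
E' = π[d,e,a,g]((S ⋈[e=g] σ[g<=6](R)))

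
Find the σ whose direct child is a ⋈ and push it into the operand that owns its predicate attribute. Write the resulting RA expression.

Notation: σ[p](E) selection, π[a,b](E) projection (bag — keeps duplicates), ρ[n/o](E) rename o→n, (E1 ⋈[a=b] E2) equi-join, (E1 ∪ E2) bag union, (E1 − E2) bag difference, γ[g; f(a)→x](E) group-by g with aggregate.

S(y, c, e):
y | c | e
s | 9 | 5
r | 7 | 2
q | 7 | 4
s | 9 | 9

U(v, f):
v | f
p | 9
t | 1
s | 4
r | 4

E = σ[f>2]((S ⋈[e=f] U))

σ filters on f, owned by the right side.
E' = (S ⋈[e=f] σ[f>2](U))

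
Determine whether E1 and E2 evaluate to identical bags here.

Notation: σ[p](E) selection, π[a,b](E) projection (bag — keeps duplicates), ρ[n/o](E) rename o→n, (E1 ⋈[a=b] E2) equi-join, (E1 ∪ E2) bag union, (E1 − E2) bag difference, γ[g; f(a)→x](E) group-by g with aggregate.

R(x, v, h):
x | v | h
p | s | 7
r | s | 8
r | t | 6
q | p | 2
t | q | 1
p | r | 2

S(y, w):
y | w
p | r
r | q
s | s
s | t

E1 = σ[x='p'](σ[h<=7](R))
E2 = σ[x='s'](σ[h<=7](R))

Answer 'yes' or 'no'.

E1 subexpression sizes:
  R → 6
  σ[h<=7](R) → 5
  σ[x='p'](σ[h<=7](R)) → 2
E2 subexpression sizes:
  R → 6
  σ[h<=7](R) → 5
  σ[x='s'](σ[h<=7](R)) → 0

E1 result:
x | v | h
p | r | 2
p | s | 7
E2 result:
x | v | h
(0 rows)
Witness: ('p', 's', 7) appears 1× in E1 but 0× in E2.

no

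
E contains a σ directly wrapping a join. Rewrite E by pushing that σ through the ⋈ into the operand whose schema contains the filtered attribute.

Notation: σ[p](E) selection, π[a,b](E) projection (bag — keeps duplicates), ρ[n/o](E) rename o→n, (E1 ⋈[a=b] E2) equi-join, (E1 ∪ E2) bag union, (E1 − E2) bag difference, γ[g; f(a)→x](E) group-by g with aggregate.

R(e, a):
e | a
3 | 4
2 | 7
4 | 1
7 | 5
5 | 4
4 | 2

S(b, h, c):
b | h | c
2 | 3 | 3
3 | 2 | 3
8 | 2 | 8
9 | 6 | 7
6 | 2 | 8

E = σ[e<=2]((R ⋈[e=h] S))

σ filters on e, owned by the left side.
E' = (σ[e<=2](R) ⋈[e=h] S)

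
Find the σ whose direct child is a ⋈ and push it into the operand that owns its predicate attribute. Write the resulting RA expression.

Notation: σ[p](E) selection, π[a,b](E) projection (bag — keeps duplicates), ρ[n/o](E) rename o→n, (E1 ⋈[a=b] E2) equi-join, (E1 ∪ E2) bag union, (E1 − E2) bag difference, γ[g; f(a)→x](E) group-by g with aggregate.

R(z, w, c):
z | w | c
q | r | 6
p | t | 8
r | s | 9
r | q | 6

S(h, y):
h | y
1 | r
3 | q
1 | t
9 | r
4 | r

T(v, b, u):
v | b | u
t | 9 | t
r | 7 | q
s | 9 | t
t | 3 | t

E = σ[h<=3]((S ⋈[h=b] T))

σ filters on h, owned by the left side.
E' = (σ[h<=3](S) ⋈[h=b] T)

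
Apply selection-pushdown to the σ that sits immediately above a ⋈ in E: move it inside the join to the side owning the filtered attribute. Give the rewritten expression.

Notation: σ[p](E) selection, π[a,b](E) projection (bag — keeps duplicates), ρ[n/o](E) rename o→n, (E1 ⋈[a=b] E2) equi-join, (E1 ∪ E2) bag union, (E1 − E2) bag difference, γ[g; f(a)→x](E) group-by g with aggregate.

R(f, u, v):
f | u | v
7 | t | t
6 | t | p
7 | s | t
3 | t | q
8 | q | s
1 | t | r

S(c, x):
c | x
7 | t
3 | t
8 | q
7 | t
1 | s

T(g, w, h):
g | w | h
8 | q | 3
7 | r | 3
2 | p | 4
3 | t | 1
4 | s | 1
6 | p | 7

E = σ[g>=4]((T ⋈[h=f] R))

σ filters on g, owned by the left side.
E' = (σ[g>=4](T) ⋈[h=f] R)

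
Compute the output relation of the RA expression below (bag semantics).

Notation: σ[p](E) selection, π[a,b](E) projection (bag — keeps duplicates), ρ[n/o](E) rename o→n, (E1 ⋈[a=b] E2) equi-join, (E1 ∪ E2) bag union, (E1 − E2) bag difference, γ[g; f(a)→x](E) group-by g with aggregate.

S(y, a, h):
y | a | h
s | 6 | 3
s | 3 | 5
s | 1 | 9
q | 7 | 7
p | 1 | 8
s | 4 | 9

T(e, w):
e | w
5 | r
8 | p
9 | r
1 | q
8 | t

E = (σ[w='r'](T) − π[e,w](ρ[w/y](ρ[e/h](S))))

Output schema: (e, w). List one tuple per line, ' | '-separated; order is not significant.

Stepwise |·|:
  T → 5
  σ[w='r'](T) → 2
  S → 6
  ρ[e/h](S) → 6
  ρ[w/y](ρ[e/h](S)) → 6
  π[e,w](ρ[w/y](ρ[e/h](S))) → 6
  (σ[w='r'](T) − π[e,w](ρ[w/y](ρ[e/h](S)))) → 2

== RESULT ==
e | w
5 | r
9 | r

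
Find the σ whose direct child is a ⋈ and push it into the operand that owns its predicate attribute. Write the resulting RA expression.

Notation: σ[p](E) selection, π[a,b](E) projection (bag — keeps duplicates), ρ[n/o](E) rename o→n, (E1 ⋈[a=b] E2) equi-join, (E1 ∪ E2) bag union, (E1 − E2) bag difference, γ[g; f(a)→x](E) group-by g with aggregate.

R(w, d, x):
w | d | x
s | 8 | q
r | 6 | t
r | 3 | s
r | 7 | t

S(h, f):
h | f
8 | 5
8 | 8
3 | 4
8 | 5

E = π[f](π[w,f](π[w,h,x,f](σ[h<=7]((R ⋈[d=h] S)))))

σ filters on h, owned by the right side.
E' = π[f](π[w,f](π[w,h,x,f]((R ⋈[d=h] σ[h<=7](S)))))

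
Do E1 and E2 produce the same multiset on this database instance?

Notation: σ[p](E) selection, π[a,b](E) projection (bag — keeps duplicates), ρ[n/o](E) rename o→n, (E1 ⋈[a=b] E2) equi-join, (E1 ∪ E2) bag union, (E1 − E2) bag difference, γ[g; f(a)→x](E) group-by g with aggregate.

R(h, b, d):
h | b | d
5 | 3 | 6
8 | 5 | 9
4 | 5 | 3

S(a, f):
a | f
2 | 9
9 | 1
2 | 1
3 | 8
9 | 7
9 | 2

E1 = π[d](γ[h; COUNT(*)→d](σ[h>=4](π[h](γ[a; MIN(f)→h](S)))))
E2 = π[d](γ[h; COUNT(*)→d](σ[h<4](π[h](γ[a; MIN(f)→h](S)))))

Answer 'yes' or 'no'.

E1 subexpression sizes:
  S → 6
  γ[a; MIN(f)→h](S) → 3
  π[h](γ[a; MIN(f)→h](S)) → 3
  σ[h>=4](π[h](γ[a; MIN(f)→h](S))) → 1
  γ[h; COUNT(*)→d](σ[h>=4](π[h](γ[a; MIN(f)→h](S)))) → 1
  π[d](γ[h; COUNT(*)→d](σ[h>=4](π[h](γ[a; MIN(f)→h](S))))) → 1
E2 subexpression sizes:
  S → 6
  γ[a; MIN(f)→h](S) → 3
  π[h](γ[a; MIN(f)→h](S)) → 3
  σ[h<4](π[h](γ[a; MIN(f)→h](S))) → 2
  γ[h; COUNT(*)→d](σ[h<4](π[h](γ[a; MIN(f)→h](S)))) → 1
  π[d](γ[h; COUNT(*)→d](σ[h<4](π[h](γ[a; MIN(f)→h](S))))) → 1

E1 result:
d
1
E2 result:
d
2
Witness: (1,) appears 1× in E1 but 0× in E2.

no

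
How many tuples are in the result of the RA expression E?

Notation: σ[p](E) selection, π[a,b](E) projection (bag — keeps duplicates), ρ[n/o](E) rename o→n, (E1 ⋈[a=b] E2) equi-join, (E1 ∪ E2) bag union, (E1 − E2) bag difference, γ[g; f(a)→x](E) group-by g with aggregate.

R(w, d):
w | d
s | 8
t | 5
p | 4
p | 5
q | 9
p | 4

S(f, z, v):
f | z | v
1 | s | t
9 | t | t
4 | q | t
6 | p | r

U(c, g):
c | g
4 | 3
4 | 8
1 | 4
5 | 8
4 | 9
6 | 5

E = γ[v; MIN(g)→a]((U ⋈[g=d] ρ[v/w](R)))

Row counts bottom-up:
  U → 6
  R → 6
  ρ[v/w](R) → 6
  (U ⋈[g=d] ρ[v/w](R)) → 7
  γ[v; MIN(g)→a]((U ⋈[g=d] ρ[v/w](R))) → 4

|E| = 4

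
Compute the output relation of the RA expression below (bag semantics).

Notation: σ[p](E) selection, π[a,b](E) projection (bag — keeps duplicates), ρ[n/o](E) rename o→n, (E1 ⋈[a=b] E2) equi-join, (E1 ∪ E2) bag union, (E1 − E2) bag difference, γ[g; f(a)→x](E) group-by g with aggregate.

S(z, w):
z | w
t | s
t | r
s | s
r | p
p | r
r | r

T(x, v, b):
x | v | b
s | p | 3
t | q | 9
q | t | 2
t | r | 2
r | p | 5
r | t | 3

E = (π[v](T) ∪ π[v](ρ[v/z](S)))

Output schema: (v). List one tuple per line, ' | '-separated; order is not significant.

Per-node cardinality:
  T → 6
  π[v](T) → 6
  S → 6
  ρ[v/z](S) → 6
  π[v](ρ[v/z](S)) → 6
  (π[v](T) ∪ π[v](ρ[v/z](S))) → 12

== RESULT ==
v
p
p
p
q
r
r
r
s
t
t
t
t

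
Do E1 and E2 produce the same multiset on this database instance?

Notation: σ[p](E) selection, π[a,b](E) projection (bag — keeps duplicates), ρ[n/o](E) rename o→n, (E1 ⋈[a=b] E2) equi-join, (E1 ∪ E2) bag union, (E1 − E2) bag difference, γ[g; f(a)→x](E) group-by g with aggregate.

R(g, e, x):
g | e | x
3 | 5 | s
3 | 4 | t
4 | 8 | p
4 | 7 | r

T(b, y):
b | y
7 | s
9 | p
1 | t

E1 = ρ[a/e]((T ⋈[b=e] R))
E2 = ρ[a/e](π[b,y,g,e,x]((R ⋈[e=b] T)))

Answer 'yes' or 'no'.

E1 stepwise |·|:
  T → 3
  R → 4
  (T ⋈[b=e] R) → 1
  ρ[a/e]((T ⋈[b=e] R)) → 1
E2 stepwise |·|:
  R → 4
  T → 3
  (R ⋈[e=b] T) → 1
  π[b,y,g,e,x]((R ⋈[e=b] T)) → 1
  ρ[a/e](π[b,y,g,e,x]((R ⋈[e=b] T))) → 1

E1 and E2 produce the same multiset:
b | y | g | a | x
7 | s | 4 | 7 | r

yes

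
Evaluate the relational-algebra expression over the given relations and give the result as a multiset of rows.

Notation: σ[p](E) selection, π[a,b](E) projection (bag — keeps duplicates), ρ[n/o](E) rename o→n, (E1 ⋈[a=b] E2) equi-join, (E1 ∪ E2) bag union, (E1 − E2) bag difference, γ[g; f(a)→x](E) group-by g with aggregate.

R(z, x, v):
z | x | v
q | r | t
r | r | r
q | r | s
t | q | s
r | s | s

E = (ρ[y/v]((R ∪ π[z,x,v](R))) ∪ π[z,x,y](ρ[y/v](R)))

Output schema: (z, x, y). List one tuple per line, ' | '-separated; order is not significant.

Per-node cardinality:
  R → 5
  R → 5
  π[z,x,v](R) → 5
  (R ∪ π[z,x,v](R)) → 10
  ρ[y/v]((R ∪ π[z,x,v](R))) → 10
  R → 5
  ρ[y/v](R) → 5
  π[z,x,y](ρ[y/v](R)) → 5
  (ρ[y/v]((R ∪ π[z,x,v](R))) ∪ π[z,x,y](ρ[y/v](R))) → 15

== RESULT ==
z | x | y
q | r | s
q | r | s
q | r | s
q | r | t
q | r | t
q | r | t
r | r | r
r | r | r
r | r | r
r | s | s
r | s | s
r | s | s
t | q | s
t | q | s
t | q | s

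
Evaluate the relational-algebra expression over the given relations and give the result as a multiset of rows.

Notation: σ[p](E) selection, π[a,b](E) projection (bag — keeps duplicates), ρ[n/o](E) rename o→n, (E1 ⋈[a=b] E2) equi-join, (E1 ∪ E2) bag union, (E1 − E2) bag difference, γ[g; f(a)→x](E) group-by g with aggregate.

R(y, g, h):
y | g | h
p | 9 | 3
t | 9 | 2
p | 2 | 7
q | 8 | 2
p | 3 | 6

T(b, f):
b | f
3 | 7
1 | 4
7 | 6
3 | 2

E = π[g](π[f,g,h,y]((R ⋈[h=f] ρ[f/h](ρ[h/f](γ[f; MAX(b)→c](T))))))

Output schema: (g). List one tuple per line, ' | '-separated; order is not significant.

Row counts bottom-up:
  R → 5
  T → 4
  γ[f; MAX(b)→c](T) → 4
  ρ[h/f](γ[f; MAX(b)→c](T)) → 4
  ρ[f/h](ρ[h/f](γ[f; MAX(b)→c](T))) → 4
  (R ⋈[h=f] ρ[f/h](ρ[h/f](γ[f; MAX(b)→c](T)))) → 4
  π[f,g,h,y]((R ⋈[h=f] ρ[f/h](ρ[h/f](γ[f; MAX(b)→c](T))))) → 4
  π[g](π[f,g,h,y]((R ⋈[h=f] ρ[f/h](ρ[h/f](γ[f; MAX(b)→c](T)))))) → 4

== RESULT ==
g
2
3
8
9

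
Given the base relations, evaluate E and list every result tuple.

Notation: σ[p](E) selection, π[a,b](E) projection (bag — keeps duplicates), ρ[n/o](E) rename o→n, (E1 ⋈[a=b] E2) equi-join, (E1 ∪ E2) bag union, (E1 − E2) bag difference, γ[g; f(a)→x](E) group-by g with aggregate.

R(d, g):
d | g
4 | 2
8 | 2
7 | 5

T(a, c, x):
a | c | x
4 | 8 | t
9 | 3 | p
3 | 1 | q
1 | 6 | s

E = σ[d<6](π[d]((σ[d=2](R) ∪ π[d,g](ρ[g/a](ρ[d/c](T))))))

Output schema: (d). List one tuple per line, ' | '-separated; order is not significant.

Stepwise |·|:
  R → 3
  σ[d=2](R) → 0
  T → 4
  ρ[d/c](T) → 4
  ρ[g/a](ρ[d/c](T)) → 4
  π[d,g](ρ[g/a](ρ[d/c](T))) → 4
  (σ[d=2](R) ∪ π[d,g](ρ[g/a](ρ[d/c](T)))) → 4
  π[d]((σ[d=2](R) ∪ π[d,g](ρ[g/a](ρ[d/c](T))))) → 4
  σ[d<6](π[d]((σ[d=2](R) ∪ π[d,g](ρ[g/a](ρ[d/c](T)))))) → 2

== RESULT ==
d
1
3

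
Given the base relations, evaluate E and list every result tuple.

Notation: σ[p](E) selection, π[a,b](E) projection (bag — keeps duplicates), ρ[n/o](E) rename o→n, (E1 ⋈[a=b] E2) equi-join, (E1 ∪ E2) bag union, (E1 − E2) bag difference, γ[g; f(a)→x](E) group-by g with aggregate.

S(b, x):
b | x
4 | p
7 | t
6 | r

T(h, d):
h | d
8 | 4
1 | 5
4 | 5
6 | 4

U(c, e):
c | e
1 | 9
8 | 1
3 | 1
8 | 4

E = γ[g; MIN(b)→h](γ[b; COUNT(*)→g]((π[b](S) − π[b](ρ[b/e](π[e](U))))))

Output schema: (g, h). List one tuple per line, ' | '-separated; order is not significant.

Stepwise |·|:
  S → 3
  π[b](S) → 3
  U → 4
  π[e](U) → 4
  ρ[b/e](π[e](U)) → 4
  π[b](ρ[b/e](π[e](U))) → 4
  (π[b](S) − π[b](ρ[b/e](π[e](U)))) → 2
  γ[b; COUNT(*)→g]((π[b](S) − π[b](ρ[b/e](π[e](U))))) → 2
  γ[g; MIN(b)→h](γ[b; COUNT(*)→g]((π[b](S) − π[b](ρ[b/e](π[e](U)))))) → 1

== RESULT ==
g | h
1 | 6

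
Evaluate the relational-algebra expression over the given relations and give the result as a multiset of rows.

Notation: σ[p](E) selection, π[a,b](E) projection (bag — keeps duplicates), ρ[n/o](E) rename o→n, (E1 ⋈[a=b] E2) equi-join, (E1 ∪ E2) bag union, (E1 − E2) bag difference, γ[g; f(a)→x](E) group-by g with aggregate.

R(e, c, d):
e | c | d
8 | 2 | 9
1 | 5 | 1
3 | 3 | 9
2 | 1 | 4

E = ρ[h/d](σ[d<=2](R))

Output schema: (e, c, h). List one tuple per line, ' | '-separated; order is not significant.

Per-node cardinality:
  R → 4
  σ[d<=2](R) → 1
  ρ[h/d](σ[d<=2](R)) → 1

== RESULT ==
e | c | h
1 | 5 | 1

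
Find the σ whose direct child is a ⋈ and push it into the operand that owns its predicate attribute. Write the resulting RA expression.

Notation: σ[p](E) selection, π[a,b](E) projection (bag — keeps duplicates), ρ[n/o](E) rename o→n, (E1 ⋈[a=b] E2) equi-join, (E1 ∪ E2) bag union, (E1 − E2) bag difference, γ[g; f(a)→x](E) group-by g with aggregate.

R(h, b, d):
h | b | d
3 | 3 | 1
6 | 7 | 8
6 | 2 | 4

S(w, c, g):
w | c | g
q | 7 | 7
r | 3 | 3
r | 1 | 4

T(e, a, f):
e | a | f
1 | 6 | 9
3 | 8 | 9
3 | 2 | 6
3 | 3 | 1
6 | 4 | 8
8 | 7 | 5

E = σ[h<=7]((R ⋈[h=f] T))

σ filters on h, owned by the left side.
E' = (σ[h<=7](R) ⋈[h=f] T)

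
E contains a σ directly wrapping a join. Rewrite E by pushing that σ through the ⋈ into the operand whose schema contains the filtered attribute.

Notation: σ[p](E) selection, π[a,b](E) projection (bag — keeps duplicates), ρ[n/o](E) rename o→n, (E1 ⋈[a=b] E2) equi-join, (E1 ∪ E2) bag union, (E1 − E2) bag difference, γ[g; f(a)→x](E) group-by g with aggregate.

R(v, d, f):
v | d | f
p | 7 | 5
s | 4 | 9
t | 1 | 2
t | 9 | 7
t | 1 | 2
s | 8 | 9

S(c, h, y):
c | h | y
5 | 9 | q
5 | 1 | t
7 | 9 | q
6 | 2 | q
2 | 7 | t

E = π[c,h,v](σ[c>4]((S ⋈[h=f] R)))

σ filters on c, owned by the left side.
E' = π[c,h,v]((σ[c>4](S) ⋈[h=f] R))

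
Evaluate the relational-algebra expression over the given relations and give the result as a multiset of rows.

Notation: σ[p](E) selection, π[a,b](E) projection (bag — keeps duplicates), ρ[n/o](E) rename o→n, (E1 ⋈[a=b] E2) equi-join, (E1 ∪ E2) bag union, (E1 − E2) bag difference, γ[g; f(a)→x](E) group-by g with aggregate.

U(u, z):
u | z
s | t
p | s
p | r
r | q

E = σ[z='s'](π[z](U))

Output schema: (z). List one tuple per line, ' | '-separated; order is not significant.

Row counts bottom-up:
  U → 4
  π[z](U) → 4
  σ[z='s'](π[z](U)) → 1

== RESULT ==
z
s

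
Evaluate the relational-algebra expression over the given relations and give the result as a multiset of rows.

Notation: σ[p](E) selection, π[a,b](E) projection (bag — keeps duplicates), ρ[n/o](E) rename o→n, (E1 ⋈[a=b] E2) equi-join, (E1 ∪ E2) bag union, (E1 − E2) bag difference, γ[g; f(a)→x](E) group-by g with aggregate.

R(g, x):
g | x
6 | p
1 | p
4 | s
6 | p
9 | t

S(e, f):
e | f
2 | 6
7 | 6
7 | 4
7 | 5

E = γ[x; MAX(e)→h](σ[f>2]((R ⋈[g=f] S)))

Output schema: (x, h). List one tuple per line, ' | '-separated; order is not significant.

Per-node cardinality:
  R → 5
  S → 4
  (R ⋈[g=f] S) → 5
  σ[f>2]((R ⋈[g=f] S)) → 5
  γ[x; MAX(e)→h](σ[f>2]((R ⋈[g=f] S))) → 2

== RESULT ==
x | h
p | 7
s | 7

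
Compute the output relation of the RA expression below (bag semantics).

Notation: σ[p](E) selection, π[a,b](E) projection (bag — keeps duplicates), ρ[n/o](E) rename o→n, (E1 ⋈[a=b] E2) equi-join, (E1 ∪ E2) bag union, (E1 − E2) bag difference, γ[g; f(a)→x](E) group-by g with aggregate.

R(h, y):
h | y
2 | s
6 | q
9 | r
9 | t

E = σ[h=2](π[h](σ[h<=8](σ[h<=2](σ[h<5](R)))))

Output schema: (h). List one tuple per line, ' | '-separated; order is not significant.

Subexpression sizes:
  R → 4
  σ[h<5](R) → 1
  σ[h<=2](σ[h<5](R)) → 1
  σ[h<=8](σ[h<=2](σ[h<5](R))) → 1
  π[h](σ[h<=8](σ[h<=2](σ[h<5](R)))) → 1
  σ[h=2](π[h](σ[h<=8](σ[h<=2](σ[h<5](R))))) → 1

== RESULT ==
h
2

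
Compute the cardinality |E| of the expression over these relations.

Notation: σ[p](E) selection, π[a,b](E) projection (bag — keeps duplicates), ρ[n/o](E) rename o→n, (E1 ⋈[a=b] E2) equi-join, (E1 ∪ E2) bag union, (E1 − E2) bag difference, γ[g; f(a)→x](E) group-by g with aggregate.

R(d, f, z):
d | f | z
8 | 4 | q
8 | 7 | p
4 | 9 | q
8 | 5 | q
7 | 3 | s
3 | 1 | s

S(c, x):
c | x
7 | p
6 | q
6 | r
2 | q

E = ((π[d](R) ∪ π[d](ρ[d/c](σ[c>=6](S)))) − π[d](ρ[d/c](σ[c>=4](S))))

Subexpression sizes:
  R → 6
  π[d](R) → 6
  S → 4
  σ[c>=6](S) → 3
  ρ[d/c](σ[c>=6](S)) → 3
  π[d](ρ[d/c](σ[c>=6](S))) → 3
  (π[d](R) ∪ π[d](ρ[d/c](σ[c>=6](S)))) → 9
  S → 4
  σ[c>=4](S) → 3
  ρ[d/c](σ[c>=4](S)) → 3
  π[d](ρ[d/c](σ[c>=4](S))) → 3
  ((π[d](R) ∪ π[d](ρ[d/c](σ[c>=6](S)))) − π[d](ρ[d/c](σ[c>=4](S)))) → 6

|E| = 6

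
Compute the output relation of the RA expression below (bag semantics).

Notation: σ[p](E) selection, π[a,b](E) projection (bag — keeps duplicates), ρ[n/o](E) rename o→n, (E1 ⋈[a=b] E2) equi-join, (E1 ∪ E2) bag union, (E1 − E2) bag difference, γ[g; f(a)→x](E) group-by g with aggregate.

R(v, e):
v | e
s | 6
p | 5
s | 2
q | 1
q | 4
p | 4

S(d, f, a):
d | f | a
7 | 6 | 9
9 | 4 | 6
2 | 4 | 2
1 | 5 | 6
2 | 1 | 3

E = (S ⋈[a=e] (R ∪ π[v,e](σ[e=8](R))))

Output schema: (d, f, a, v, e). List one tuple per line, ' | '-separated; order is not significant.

Per-node cardinality:
  S → 5
  R → 6
  R → 6
  σ[e=8](R) → 0
  π[v,e](σ[e=8](R)) → 0
  (R ∪ π[v,e](σ[e=8](R))) → 6
  (S ⋈[a=e] (R ∪ π[v,e](σ[e=8](R)))) → 3

== RESULT ==
d | f | a | v | e
1 | 5 | 6 | s | 6
2 | 4 | 2 | s | 2
9 | 4 | 6 | s | 6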